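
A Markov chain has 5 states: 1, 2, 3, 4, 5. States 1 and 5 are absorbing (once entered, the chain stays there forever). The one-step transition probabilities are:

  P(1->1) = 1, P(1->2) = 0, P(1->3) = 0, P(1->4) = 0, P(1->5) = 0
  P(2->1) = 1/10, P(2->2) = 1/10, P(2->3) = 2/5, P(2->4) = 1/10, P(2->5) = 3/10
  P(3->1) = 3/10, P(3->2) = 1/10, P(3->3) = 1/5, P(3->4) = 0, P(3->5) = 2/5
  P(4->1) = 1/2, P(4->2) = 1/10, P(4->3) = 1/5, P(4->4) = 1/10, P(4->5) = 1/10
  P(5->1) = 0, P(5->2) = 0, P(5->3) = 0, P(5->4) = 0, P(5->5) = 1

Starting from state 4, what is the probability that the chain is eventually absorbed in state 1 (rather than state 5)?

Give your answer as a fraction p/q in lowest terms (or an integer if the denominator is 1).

Answer: 208/301

Derivation:
Let a_i = P(absorbed in 1 | start in state i).
Boundary conditions: a_1 = 1, a_5 = 0.
For each transient state i, a_i = sum_j P(i->j) * a_j:
  a_2 = 1/10*a_1 + 1/10*a_2 + 2/5*a_3 + 1/10*a_4 + 3/10*a_5
  a_3 = 3/10*a_1 + 1/10*a_2 + 1/5*a_3 + 0*a_4 + 2/5*a_5
  a_4 = 1/2*a_1 + 1/10*a_2 + 1/5*a_3 + 1/10*a_4 + 1/10*a_5

Substituting a_1 = 1 and a_5 = 0, rearrange to (I - Q) a = r where r[i] = P(i -> 1):
  [9/10, -2/5, -1/10] . (a_2, a_3, a_4) = 1/10
  [-1/10, 4/5, 0] . (a_2, a_3, a_4) = 3/10
  [-1/10, -1/5, 9/10] . (a_2, a_3, a_4) = 1/2

Solving yields:
  a_2 = 113/301
  a_3 = 127/301
  a_4 = 208/301

Starting state is 4, so the absorption probability is a_4 = 208/301.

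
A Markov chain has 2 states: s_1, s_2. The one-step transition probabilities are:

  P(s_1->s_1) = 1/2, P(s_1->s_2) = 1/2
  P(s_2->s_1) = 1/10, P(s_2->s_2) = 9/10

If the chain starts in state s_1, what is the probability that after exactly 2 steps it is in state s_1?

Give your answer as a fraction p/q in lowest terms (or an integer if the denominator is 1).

Answer: 3/10

Derivation:
Computing P^2 by repeated multiplication:
P^1 =
  s_1: [1/2, 1/2]
  s_2: [1/10, 9/10]
P^2 =
  s_1: [3/10, 7/10]
  s_2: [7/50, 43/50]

(P^2)[s_1 -> s_1] = 3/10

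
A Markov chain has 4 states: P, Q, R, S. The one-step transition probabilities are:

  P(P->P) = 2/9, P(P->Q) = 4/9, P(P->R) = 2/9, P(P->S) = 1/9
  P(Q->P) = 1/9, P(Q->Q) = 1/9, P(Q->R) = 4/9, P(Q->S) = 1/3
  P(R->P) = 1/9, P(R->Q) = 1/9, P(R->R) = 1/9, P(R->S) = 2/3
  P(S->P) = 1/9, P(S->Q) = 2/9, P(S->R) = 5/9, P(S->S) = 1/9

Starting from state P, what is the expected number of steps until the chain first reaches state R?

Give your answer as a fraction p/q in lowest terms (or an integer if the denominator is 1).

Answer: 63/22

Derivation:
Let h_i = expected steps to first reach R from state i.
Boundary: h_R = 0.
First-step equations for the other states:
  h_P = 1 + 2/9*h_P + 4/9*h_Q + 2/9*h_R + 1/9*h_S
  h_Q = 1 + 1/9*h_P + 1/9*h_Q + 4/9*h_R + 1/3*h_S
  h_S = 1 + 1/9*h_P + 2/9*h_Q + 5/9*h_R + 1/9*h_S

Substituting h_R = 0 and rearranging gives the linear system (I - Q) h = 1:
  [7/9, -4/9, -1/9] . (h_P, h_Q, h_S) = 1
  [-1/9, 8/9, -1/3] . (h_P, h_Q, h_S) = 1
  [-1/9, -2/9, 8/9] . (h_P, h_Q, h_S) = 1

Solving yields:
  h_P = 63/22
  h_Q = 9/4
  h_S = 45/22

Starting state is P, so the expected hitting time is h_P = 63/22.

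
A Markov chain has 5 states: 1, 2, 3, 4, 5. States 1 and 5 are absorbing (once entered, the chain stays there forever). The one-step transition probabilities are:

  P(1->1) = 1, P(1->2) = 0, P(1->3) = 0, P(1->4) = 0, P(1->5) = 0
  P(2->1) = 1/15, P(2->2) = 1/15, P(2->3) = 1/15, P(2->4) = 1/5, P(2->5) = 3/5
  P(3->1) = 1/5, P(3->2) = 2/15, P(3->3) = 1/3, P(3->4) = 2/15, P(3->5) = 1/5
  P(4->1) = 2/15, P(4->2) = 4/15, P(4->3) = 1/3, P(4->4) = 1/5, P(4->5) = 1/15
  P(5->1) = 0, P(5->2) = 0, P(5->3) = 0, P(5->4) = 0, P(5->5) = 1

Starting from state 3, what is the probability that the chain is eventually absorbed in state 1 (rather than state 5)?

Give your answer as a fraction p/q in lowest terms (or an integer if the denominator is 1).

Answer: 284/679

Derivation:
Let a_i = P(absorbed in 1 | start in state i).
Boundary conditions: a_1 = 1, a_5 = 0.
For each transient state i, a_i = sum_j P(i->j) * a_j:
  a_2 = 1/15*a_1 + 1/15*a_2 + 1/15*a_3 + 1/5*a_4 + 3/5*a_5
  a_3 = 1/5*a_1 + 2/15*a_2 + 1/3*a_3 + 2/15*a_4 + 1/5*a_5
  a_4 = 2/15*a_1 + 4/15*a_2 + 1/3*a_3 + 1/5*a_4 + 1/15*a_5

Substituting a_1 = 1 and a_5 = 0, rearrange to (I - Q) a = r where r[i] = P(i -> 1):
  [14/15, -1/15, -1/5] . (a_2, a_3, a_4) = 1/15
  [-2/15, 2/3, -2/15] . (a_2, a_3, a_4) = 1/5
  [-4/15, -1/3, 4/5] . (a_2, a_3, a_4) = 2/15

Solving yields:
  a_2 = 255/1358
  a_3 = 284/679
  a_4 = 274/679

Starting state is 3, so the absorption probability is a_3 = 284/679.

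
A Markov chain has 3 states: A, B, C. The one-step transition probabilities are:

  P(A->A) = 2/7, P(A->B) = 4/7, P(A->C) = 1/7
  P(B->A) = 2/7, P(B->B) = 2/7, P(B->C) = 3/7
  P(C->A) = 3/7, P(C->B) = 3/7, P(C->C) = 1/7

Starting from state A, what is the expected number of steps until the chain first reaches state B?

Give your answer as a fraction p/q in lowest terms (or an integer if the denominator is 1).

Answer: 49/27

Derivation:
Let h_i = expected steps to first reach B from state i.
Boundary: h_B = 0.
First-step equations for the other states:
  h_A = 1 + 2/7*h_A + 4/7*h_B + 1/7*h_C
  h_C = 1 + 3/7*h_A + 3/7*h_B + 1/7*h_C

Substituting h_B = 0 and rearranging gives the linear system (I - Q) h = 1:
  [5/7, -1/7] . (h_A, h_C) = 1
  [-3/7, 6/7] . (h_A, h_C) = 1

Solving yields:
  h_A = 49/27
  h_C = 56/27

Starting state is A, so the expected hitting time is h_A = 49/27.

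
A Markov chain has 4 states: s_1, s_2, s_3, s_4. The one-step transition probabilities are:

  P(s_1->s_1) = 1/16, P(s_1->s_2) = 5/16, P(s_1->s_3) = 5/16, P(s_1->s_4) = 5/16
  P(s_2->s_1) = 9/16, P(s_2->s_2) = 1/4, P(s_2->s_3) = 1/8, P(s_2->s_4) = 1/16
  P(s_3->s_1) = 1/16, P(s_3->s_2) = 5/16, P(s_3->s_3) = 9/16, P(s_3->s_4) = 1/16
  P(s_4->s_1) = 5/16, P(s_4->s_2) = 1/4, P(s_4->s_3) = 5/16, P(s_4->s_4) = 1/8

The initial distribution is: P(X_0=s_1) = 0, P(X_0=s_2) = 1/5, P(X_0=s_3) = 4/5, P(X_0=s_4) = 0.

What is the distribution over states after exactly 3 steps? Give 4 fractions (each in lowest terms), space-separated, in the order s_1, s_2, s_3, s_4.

Answer: 1199/5120 1473/5120 7207/20480 517/4096

Derivation:
Propagating the distribution step by step (d_{t+1} = d_t * P):
d_0 = (s_1=0, s_2=1/5, s_3=4/5, s_4=0)
  d_1[s_1] = 0*1/16 + 1/5*9/16 + 4/5*1/16 + 0*5/16 = 13/80
  d_1[s_2] = 0*5/16 + 1/5*1/4 + 4/5*5/16 + 0*1/4 = 3/10
  d_1[s_3] = 0*5/16 + 1/5*1/8 + 4/5*9/16 + 0*5/16 = 19/40
  d_1[s_4] = 0*5/16 + 1/5*1/16 + 4/5*1/16 + 0*1/8 = 1/16
d_1 = (s_1=13/80, s_2=3/10, s_3=19/40, s_4=1/16)
  d_2[s_1] = 13/80*1/16 + 3/10*9/16 + 19/40*1/16 + 1/16*5/16 = 73/320
  d_2[s_2] = 13/80*5/16 + 3/10*1/4 + 19/40*5/16 + 1/16*1/4 = 371/1280
  d_2[s_3] = 13/80*5/16 + 3/10*1/8 + 19/40*9/16 + 1/16*5/16 = 3/8
  d_2[s_4] = 13/80*5/16 + 3/10*1/16 + 19/40*1/16 + 1/16*1/8 = 137/1280
d_2 = (s_1=73/320, s_2=371/1280, s_3=3/8, s_4=137/1280)
  d_3[s_1] = 73/320*1/16 + 371/1280*9/16 + 3/8*1/16 + 137/1280*5/16 = 1199/5120
  d_3[s_2] = 73/320*5/16 + 371/1280*1/4 + 3/8*5/16 + 137/1280*1/4 = 1473/5120
  d_3[s_3] = 73/320*5/16 + 371/1280*1/8 + 3/8*9/16 + 137/1280*5/16 = 7207/20480
  d_3[s_4] = 73/320*5/16 + 371/1280*1/16 + 3/8*1/16 + 137/1280*1/8 = 517/4096
d_3 = (s_1=1199/5120, s_2=1473/5120, s_3=7207/20480, s_4=517/4096)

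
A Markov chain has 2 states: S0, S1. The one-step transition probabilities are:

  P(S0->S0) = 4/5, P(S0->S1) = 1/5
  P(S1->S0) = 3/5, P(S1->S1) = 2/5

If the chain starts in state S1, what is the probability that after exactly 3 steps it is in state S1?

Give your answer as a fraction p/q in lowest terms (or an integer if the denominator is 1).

Answer: 32/125

Derivation:
Computing P^3 by repeated multiplication:
P^1 =
  S0: [4/5, 1/5]
  S1: [3/5, 2/5]
P^2 =
  S0: [19/25, 6/25]
  S1: [18/25, 7/25]
P^3 =
  S0: [94/125, 31/125]
  S1: [93/125, 32/125]

(P^3)[S1 -> S1] = 32/125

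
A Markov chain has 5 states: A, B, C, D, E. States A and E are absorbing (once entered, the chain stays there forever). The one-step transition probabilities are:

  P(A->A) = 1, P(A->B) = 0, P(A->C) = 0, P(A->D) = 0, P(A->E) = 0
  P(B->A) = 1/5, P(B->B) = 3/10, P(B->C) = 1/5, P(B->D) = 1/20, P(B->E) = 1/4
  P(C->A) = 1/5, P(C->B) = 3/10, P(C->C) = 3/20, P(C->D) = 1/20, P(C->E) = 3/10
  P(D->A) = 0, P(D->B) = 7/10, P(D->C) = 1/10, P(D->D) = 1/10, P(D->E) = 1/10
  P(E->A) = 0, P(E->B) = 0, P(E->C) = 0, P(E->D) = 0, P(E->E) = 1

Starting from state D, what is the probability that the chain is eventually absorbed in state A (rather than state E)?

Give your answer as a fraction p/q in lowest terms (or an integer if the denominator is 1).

Let a_i = P(absorbed in A | start in state i).
Boundary conditions: a_A = 1, a_E = 0.
For each transient state i, a_i = sum_j P(i->j) * a_j:
  a_B = 1/5*a_A + 3/10*a_B + 1/5*a_C + 1/20*a_D + 1/4*a_E
  a_C = 1/5*a_A + 3/10*a_B + 3/20*a_C + 1/20*a_D + 3/10*a_E
  a_D = 0*a_A + 7/10*a_B + 1/10*a_C + 1/10*a_D + 1/10*a_E

Substituting a_A = 1 and a_E = 0, rearrange to (I - Q) a = r where r[i] = P(i -> A):
  [7/10, -1/5, -1/20] . (a_B, a_C, a_D) = 1/5
  [-3/10, 17/20, -1/20] . (a_B, a_C, a_D) = 1/5
  [-7/10, -1/10, 9/10] . (a_B, a_C, a_D) = 0

Solving yields:
  a_B = 756/1759
  a_C = 720/1759
  a_D = 668/1759

Starting state is D, so the absorption probability is a_D = 668/1759.

Answer: 668/1759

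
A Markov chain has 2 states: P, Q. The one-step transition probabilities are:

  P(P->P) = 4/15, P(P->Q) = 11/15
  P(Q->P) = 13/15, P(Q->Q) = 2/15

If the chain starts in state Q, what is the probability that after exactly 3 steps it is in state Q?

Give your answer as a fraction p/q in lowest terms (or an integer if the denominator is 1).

Answer: 128/375

Derivation:
Computing P^3 by repeated multiplication:
P^1 =
  P: [4/15, 11/15]
  Q: [13/15, 2/15]
P^2 =
  P: [53/75, 22/75]
  Q: [26/75, 49/75]
P^3 =
  P: [166/375, 209/375]
  Q: [247/375, 128/375]

(P^3)[Q -> Q] = 128/375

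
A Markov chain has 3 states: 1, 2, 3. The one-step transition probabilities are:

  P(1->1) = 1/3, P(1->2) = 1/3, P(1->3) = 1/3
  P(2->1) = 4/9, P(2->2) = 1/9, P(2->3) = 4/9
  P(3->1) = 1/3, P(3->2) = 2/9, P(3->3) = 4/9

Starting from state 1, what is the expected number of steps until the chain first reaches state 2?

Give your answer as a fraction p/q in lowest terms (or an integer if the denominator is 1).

Let h_i = expected steps to first reach 2 from state i.
Boundary: h_2 = 0.
First-step equations for the other states:
  h_1 = 1 + 1/3*h_1 + 1/3*h_2 + 1/3*h_3
  h_3 = 1 + 1/3*h_1 + 2/9*h_2 + 4/9*h_3

Substituting h_2 = 0 and rearranging gives the linear system (I - Q) h = 1:
  [2/3, -1/3] . (h_1, h_3) = 1
  [-1/3, 5/9] . (h_1, h_3) = 1

Solving yields:
  h_1 = 24/7
  h_3 = 27/7

Starting state is 1, so the expected hitting time is h_1 = 24/7.

Answer: 24/7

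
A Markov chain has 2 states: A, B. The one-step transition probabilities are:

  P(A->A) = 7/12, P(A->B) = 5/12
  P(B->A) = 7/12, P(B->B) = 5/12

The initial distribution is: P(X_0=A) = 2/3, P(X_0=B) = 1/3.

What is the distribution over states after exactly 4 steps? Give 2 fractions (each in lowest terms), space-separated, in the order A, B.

Propagating the distribution step by step (d_{t+1} = d_t * P):
d_0 = (A=2/3, B=1/3)
  d_1[A] = 2/3*7/12 + 1/3*7/12 = 7/12
  d_1[B] = 2/3*5/12 + 1/3*5/12 = 5/12
d_1 = (A=7/12, B=5/12)
  d_2[A] = 7/12*7/12 + 5/12*7/12 = 7/12
  d_2[B] = 7/12*5/12 + 5/12*5/12 = 5/12
d_2 = (A=7/12, B=5/12)
  d_3[A] = 7/12*7/12 + 5/12*7/12 = 7/12
  d_3[B] = 7/12*5/12 + 5/12*5/12 = 5/12
d_3 = (A=7/12, B=5/12)
  d_4[A] = 7/12*7/12 + 5/12*7/12 = 7/12
  d_4[B] = 7/12*5/12 + 5/12*5/12 = 5/12
d_4 = (A=7/12, B=5/12)

Answer: 7/12 5/12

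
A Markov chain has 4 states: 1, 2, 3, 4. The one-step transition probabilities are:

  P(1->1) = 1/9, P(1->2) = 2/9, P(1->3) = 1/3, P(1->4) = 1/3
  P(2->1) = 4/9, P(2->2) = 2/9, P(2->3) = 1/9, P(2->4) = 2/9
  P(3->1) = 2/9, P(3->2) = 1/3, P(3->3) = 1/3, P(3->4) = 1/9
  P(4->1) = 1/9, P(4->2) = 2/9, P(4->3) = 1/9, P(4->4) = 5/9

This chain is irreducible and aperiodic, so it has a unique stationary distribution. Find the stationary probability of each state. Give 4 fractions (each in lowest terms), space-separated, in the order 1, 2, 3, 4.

The stationary distribution satisfies pi = pi * P, i.e.:
  pi_1 = 1/9*pi_1 + 4/9*pi_2 + 2/9*pi_3 + 1/9*pi_4
  pi_2 = 2/9*pi_1 + 2/9*pi_2 + 1/3*pi_3 + 2/9*pi_4
  pi_3 = 1/3*pi_1 + 1/9*pi_2 + 1/3*pi_3 + 1/9*pi_4
  pi_4 = 1/3*pi_1 + 2/9*pi_2 + 1/9*pi_3 + 5/9*pi_4
with normalization: pi_1 + pi_2 + pi_3 + pi_4 = 1.

Using the first 3 balance equations plus normalization, the linear system A*pi = b is:
  [-8/9, 4/9, 2/9, 1/9] . pi = 0
  [2/9, -7/9, 1/3, 2/9] . pi = 0
  [1/3, 1/9, -2/3, 1/9] . pi = 0
  [1, 1, 1, 1] . pi = 1

Solving yields:
  pi_1 = 39/181
  pi_2 = 133/543
  pi_3 = 37/181
  pi_4 = 182/543

Verification (pi * P):
  39/181*1/9 + 133/543*4/9 + 37/181*2/9 + 182/543*1/9 = 39/181 = pi_1  (ok)
  39/181*2/9 + 133/543*2/9 + 37/181*1/3 + 182/543*2/9 = 133/543 = pi_2  (ok)
  39/181*1/3 + 133/543*1/9 + 37/181*1/3 + 182/543*1/9 = 37/181 = pi_3  (ok)
  39/181*1/3 + 133/543*2/9 + 37/181*1/9 + 182/543*5/9 = 182/543 = pi_4  (ok)

Answer: 39/181 133/543 37/181 182/543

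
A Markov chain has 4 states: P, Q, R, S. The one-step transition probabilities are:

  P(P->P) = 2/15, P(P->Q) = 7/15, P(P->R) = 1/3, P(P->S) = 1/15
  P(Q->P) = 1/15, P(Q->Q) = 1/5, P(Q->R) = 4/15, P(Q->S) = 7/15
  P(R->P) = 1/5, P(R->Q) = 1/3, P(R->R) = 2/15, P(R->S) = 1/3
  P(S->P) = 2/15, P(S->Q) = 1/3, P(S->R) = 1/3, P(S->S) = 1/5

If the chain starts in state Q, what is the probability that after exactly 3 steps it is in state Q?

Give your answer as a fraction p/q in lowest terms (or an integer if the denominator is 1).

Answer: 209/675

Derivation:
Computing P^3 by repeated multiplication:
P^1 =
  P: [2/15, 7/15, 1/3, 1/15]
  Q: [1/15, 1/5, 4/15, 7/15]
  R: [1/5, 1/3, 2/15, 1/3]
  S: [2/15, 1/3, 1/3, 1/5]
P^2 =
  P: [28/225, 13/45, 53/225, 79/225]
  Q: [31/225, 71/225, 4/15, 7/25]
  R: [3/25, 71/225, 64/225, 7/25]
  S: [2/15, 23/75, 11/45, 71/225]
P^3 =
  P: [146/1125, 1051/3375, 901/3375, 197/675]
  Q: [439/3375, 209/675, 874/3375, 113/375]
  R: [443/3375, 1037/3375, 862/3375, 1033/3375]
  S: [436/3375, 349/1125, 33/125, 1001/3375]

(P^3)[Q -> Q] = 209/675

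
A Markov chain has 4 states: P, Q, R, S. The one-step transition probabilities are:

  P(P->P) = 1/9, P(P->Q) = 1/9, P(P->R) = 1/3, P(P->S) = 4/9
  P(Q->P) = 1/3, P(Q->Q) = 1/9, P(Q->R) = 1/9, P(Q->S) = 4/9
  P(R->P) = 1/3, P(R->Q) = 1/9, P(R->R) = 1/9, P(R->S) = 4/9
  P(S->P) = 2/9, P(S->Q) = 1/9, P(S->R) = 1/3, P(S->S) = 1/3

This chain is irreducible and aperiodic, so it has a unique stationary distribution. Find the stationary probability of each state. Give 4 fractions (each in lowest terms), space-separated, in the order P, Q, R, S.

The stationary distribution satisfies pi = pi * P, i.e.:
  pi_P = 1/9*pi_P + 1/3*pi_Q + 1/3*pi_R + 2/9*pi_S
  pi_Q = 1/9*pi_P + 1/9*pi_Q + 1/9*pi_R + 1/9*pi_S
  pi_R = 1/3*pi_P + 1/9*pi_Q + 1/9*pi_R + 1/3*pi_S
  pi_S = 4/9*pi_P + 4/9*pi_Q + 4/9*pi_R + 1/3*pi_S
with normalization: pi_P + pi_Q + pi_R + pi_S = 1.

Using the first 3 balance equations plus normalization, the linear system A*pi = b is:
  [-8/9, 1/3, 1/3, 2/9] . pi = 0
  [1/9, -8/9, 1/9, 1/9] . pi = 0
  [1/3, 1/9, -8/9, 1/3] . pi = 0
  [1, 1, 1, 1] . pi = 1

Solving yields:
  pi_P = 13/55
  pi_Q = 1/9
  pi_R = 25/99
  pi_S = 2/5

Verification (pi * P):
  13/55*1/9 + 1/9*1/3 + 25/99*1/3 + 2/5*2/9 = 13/55 = pi_P  (ok)
  13/55*1/9 + 1/9*1/9 + 25/99*1/9 + 2/5*1/9 = 1/9 = pi_Q  (ok)
  13/55*1/3 + 1/9*1/9 + 25/99*1/9 + 2/5*1/3 = 25/99 = pi_R  (ok)
  13/55*4/9 + 1/9*4/9 + 25/99*4/9 + 2/5*1/3 = 2/5 = pi_S  (ok)

Answer: 13/55 1/9 25/99 2/5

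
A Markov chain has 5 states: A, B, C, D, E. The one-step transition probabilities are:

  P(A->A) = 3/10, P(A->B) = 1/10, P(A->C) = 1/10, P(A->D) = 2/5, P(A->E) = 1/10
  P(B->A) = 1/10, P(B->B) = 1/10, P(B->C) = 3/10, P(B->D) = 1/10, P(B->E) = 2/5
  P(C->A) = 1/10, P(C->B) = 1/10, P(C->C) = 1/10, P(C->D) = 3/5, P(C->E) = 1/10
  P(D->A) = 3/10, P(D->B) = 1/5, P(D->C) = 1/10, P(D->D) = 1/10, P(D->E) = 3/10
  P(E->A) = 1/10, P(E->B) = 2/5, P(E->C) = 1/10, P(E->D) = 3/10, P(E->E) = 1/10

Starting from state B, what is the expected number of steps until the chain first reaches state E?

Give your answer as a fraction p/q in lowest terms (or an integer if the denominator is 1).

Let h_i = expected steps to first reach E from state i.
Boundary: h_E = 0.
First-step equations for the other states:
  h_A = 1 + 3/10*h_A + 1/10*h_B + 1/10*h_C + 2/5*h_D + 1/10*h_E
  h_B = 1 + 1/10*h_A + 1/10*h_B + 3/10*h_C + 1/10*h_D + 2/5*h_E
  h_C = 1 + 1/10*h_A + 1/10*h_B + 1/10*h_C + 3/5*h_D + 1/10*h_E
  h_D = 1 + 3/10*h_A + 1/5*h_B + 1/10*h_C + 1/10*h_D + 3/10*h_E

Substituting h_E = 0 and rearranging gives the linear system (I - Q) h = 1:
  [7/10, -1/10, -1/10, -2/5] . (h_A, h_B, h_C, h_D) = 1
  [-1/10, 9/10, -3/10, -1/10] . (h_A, h_B, h_C, h_D) = 1
  [-1/10, -1/10, 9/10, -3/5] . (h_A, h_B, h_C, h_D) = 1
  [-3/10, -1/5, -1/10, 9/10] . (h_A, h_B, h_C, h_D) = 1

Solving yields:
  h_A = 1326/263
  h_B = 988/263
  h_C = 1280/263
  h_D = 1096/263

Starting state is B, so the expected hitting time is h_B = 988/263.

Answer: 988/263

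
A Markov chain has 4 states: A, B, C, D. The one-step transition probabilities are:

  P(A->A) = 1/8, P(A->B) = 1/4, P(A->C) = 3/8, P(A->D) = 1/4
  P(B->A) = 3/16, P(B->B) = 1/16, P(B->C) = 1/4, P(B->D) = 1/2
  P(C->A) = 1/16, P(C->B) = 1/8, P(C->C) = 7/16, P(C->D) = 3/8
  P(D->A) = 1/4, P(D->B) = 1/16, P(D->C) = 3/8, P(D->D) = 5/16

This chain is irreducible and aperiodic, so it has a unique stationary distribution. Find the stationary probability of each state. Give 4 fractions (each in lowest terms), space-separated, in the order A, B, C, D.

Answer: 665/4383 56/487 562/1461 1528/4383

Derivation:
The stationary distribution satisfies pi = pi * P, i.e.:
  pi_A = 1/8*pi_A + 3/16*pi_B + 1/16*pi_C + 1/4*pi_D
  pi_B = 1/4*pi_A + 1/16*pi_B + 1/8*pi_C + 1/16*pi_D
  pi_C = 3/8*pi_A + 1/4*pi_B + 7/16*pi_C + 3/8*pi_D
  pi_D = 1/4*pi_A + 1/2*pi_B + 3/8*pi_C + 5/16*pi_D
with normalization: pi_A + pi_B + pi_C + pi_D = 1.

Using the first 3 balance equations plus normalization, the linear system A*pi = b is:
  [-7/8, 3/16, 1/16, 1/4] . pi = 0
  [1/4, -15/16, 1/8, 1/16] . pi = 0
  [3/8, 1/4, -9/16, 3/8] . pi = 0
  [1, 1, 1, 1] . pi = 1

Solving yields:
  pi_A = 665/4383
  pi_B = 56/487
  pi_C = 562/1461
  pi_D = 1528/4383

Verification (pi * P):
  665/4383*1/8 + 56/487*3/16 + 562/1461*1/16 + 1528/4383*1/4 = 665/4383 = pi_A  (ok)
  665/4383*1/4 + 56/487*1/16 + 562/1461*1/8 + 1528/4383*1/16 = 56/487 = pi_B  (ok)
  665/4383*3/8 + 56/487*1/4 + 562/1461*7/16 + 1528/4383*3/8 = 562/1461 = pi_C  (ok)
  665/4383*1/4 + 56/487*1/2 + 562/1461*3/8 + 1528/4383*5/16 = 1528/4383 = pi_D  (ok)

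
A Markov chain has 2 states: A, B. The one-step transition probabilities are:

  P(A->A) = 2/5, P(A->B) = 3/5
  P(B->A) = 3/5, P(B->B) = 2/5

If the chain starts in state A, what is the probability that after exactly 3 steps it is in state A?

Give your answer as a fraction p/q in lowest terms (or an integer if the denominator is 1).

Computing P^3 by repeated multiplication:
P^1 =
  A: [2/5, 3/5]
  B: [3/5, 2/5]
P^2 =
  A: [13/25, 12/25]
  B: [12/25, 13/25]
P^3 =
  A: [62/125, 63/125]
  B: [63/125, 62/125]

(P^3)[A -> A] = 62/125

Answer: 62/125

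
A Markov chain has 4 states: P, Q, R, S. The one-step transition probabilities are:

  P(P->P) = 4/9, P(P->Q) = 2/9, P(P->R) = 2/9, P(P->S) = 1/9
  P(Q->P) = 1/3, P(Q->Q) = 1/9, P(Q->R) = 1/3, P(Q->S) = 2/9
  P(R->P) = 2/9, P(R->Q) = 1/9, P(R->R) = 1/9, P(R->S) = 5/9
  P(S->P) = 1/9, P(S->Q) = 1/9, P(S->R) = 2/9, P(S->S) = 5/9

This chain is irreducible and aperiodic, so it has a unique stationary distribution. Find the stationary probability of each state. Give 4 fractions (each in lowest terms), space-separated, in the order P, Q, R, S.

Answer: 43/173 24/173 37/173 69/173

Derivation:
The stationary distribution satisfies pi = pi * P, i.e.:
  pi_P = 4/9*pi_P + 1/3*pi_Q + 2/9*pi_R + 1/9*pi_S
  pi_Q = 2/9*pi_P + 1/9*pi_Q + 1/9*pi_R + 1/9*pi_S
  pi_R = 2/9*pi_P + 1/3*pi_Q + 1/9*pi_R + 2/9*pi_S
  pi_S = 1/9*pi_P + 2/9*pi_Q + 5/9*pi_R + 5/9*pi_S
with normalization: pi_P + pi_Q + pi_R + pi_S = 1.

Using the first 3 balance equations plus normalization, the linear system A*pi = b is:
  [-5/9, 1/3, 2/9, 1/9] . pi = 0
  [2/9, -8/9, 1/9, 1/9] . pi = 0
  [2/9, 1/3, -8/9, 2/9] . pi = 0
  [1, 1, 1, 1] . pi = 1

Solving yields:
  pi_P = 43/173
  pi_Q = 24/173
  pi_R = 37/173
  pi_S = 69/173

Verification (pi * P):
  43/173*4/9 + 24/173*1/3 + 37/173*2/9 + 69/173*1/9 = 43/173 = pi_P  (ok)
  43/173*2/9 + 24/173*1/9 + 37/173*1/9 + 69/173*1/9 = 24/173 = pi_Q  (ok)
  43/173*2/9 + 24/173*1/3 + 37/173*1/9 + 69/173*2/9 = 37/173 = pi_R  (ok)
  43/173*1/9 + 24/173*2/9 + 37/173*5/9 + 69/173*5/9 = 69/173 = pi_S  (ok)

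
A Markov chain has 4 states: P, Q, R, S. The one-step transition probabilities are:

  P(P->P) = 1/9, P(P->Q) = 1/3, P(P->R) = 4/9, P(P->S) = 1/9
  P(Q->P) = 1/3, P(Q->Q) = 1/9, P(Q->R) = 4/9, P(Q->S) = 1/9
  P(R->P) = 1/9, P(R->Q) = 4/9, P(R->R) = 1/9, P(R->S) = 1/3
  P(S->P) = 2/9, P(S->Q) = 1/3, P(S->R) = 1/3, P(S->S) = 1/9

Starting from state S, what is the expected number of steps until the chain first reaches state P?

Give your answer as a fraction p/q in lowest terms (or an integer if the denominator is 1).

Answer: 9/2

Derivation:
Let h_i = expected steps to first reach P from state i.
Boundary: h_P = 0.
First-step equations for the other states:
  h_Q = 1 + 1/3*h_P + 1/9*h_Q + 4/9*h_R + 1/9*h_S
  h_R = 1 + 1/9*h_P + 4/9*h_Q + 1/9*h_R + 1/3*h_S
  h_S = 1 + 2/9*h_P + 1/3*h_Q + 1/3*h_R + 1/9*h_S

Substituting h_P = 0 and rearranging gives the linear system (I - Q) h = 1:
  [8/9, -4/9, -1/9] . (h_Q, h_R, h_S) = 1
  [-4/9, 8/9, -1/3] . (h_Q, h_R, h_S) = 1
  [-1/3, -1/3, 8/9] . (h_Q, h_R, h_S) = 1

Solving yields:
  h_Q = 33/8
  h_R = 39/8
  h_S = 9/2

Starting state is S, so the expected hitting time is h_S = 9/2.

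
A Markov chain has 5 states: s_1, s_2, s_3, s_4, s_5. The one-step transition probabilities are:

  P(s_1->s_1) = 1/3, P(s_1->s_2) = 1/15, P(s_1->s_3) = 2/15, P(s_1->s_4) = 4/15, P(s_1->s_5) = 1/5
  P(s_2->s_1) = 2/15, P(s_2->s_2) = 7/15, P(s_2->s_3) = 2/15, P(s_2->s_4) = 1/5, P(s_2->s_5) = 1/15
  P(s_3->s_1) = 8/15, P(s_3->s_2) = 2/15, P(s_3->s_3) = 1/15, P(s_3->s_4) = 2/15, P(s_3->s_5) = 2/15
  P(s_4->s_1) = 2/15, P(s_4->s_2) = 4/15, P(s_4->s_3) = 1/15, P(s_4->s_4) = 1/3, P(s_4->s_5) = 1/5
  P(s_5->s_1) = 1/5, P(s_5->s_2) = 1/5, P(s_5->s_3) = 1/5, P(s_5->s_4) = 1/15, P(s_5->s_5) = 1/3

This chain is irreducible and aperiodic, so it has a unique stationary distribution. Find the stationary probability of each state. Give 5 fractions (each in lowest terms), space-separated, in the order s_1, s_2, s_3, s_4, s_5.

Answer: 1334/5473 1294/5473 675/5473 1158/5473 1012/5473

Derivation:
The stationary distribution satisfies pi = pi * P, i.e.:
  pi_s_1 = 1/3*pi_s_1 + 2/15*pi_s_2 + 8/15*pi_s_3 + 2/15*pi_s_4 + 1/5*pi_s_5
  pi_s_2 = 1/15*pi_s_1 + 7/15*pi_s_2 + 2/15*pi_s_3 + 4/15*pi_s_4 + 1/5*pi_s_5
  pi_s_3 = 2/15*pi_s_1 + 2/15*pi_s_2 + 1/15*pi_s_3 + 1/15*pi_s_4 + 1/5*pi_s_5
  pi_s_4 = 4/15*pi_s_1 + 1/5*pi_s_2 + 2/15*pi_s_3 + 1/3*pi_s_4 + 1/15*pi_s_5
  pi_s_5 = 1/5*pi_s_1 + 1/15*pi_s_2 + 2/15*pi_s_3 + 1/5*pi_s_4 + 1/3*pi_s_5
with normalization: pi_s_1 + pi_s_2 + pi_s_3 + pi_s_4 + pi_s_5 = 1.

Using the first 4 balance equations plus normalization, the linear system A*pi = b is:
  [-2/3, 2/15, 8/15, 2/15, 1/5] . pi = 0
  [1/15, -8/15, 2/15, 4/15, 1/5] . pi = 0
  [2/15, 2/15, -14/15, 1/15, 1/5] . pi = 0
  [4/15, 1/5, 2/15, -2/3, 1/15] . pi = 0
  [1, 1, 1, 1, 1] . pi = 1

Solving yields:
  pi_s_1 = 1334/5473
  pi_s_2 = 1294/5473
  pi_s_3 = 675/5473
  pi_s_4 = 1158/5473
  pi_s_5 = 1012/5473

Verification (pi * P):
  1334/5473*1/3 + 1294/5473*2/15 + 675/5473*8/15 + 1158/5473*2/15 + 1012/5473*1/5 = 1334/5473 = pi_s_1  (ok)
  1334/5473*1/15 + 1294/5473*7/15 + 675/5473*2/15 + 1158/5473*4/15 + 1012/5473*1/5 = 1294/5473 = pi_s_2  (ok)
  1334/5473*2/15 + 1294/5473*2/15 + 675/5473*1/15 + 1158/5473*1/15 + 1012/5473*1/5 = 675/5473 = pi_s_3  (ok)
  1334/5473*4/15 + 1294/5473*1/5 + 675/5473*2/15 + 1158/5473*1/3 + 1012/5473*1/15 = 1158/5473 = pi_s_4  (ok)
  1334/5473*1/5 + 1294/5473*1/15 + 675/5473*2/15 + 1158/5473*1/5 + 1012/5473*1/3 = 1012/5473 = pi_s_5  (ok)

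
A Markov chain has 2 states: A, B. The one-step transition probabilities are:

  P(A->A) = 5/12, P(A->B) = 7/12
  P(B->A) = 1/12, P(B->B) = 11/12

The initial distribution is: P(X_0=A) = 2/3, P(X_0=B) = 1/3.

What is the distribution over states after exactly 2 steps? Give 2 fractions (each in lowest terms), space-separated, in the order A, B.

Propagating the distribution step by step (d_{t+1} = d_t * P):
d_0 = (A=2/3, B=1/3)
  d_1[A] = 2/3*5/12 + 1/3*1/12 = 11/36
  d_1[B] = 2/3*7/12 + 1/3*11/12 = 25/36
d_1 = (A=11/36, B=25/36)
  d_2[A] = 11/36*5/12 + 25/36*1/12 = 5/27
  d_2[B] = 11/36*7/12 + 25/36*11/12 = 22/27
d_2 = (A=5/27, B=22/27)

Answer: 5/27 22/27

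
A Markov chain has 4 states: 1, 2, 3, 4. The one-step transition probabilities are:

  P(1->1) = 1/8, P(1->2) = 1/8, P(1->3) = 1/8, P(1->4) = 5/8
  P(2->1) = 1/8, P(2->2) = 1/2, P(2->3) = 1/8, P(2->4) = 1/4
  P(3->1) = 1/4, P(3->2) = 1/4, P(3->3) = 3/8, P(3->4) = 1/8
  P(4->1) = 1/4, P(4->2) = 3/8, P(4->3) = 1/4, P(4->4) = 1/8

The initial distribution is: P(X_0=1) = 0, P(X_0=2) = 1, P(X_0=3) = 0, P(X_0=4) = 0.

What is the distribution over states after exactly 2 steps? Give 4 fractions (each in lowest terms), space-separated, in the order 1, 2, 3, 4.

Answer: 11/64 25/64 3/16 1/4

Derivation:
Propagating the distribution step by step (d_{t+1} = d_t * P):
d_0 = (1=0, 2=1, 3=0, 4=0)
  d_1[1] = 0*1/8 + 1*1/8 + 0*1/4 + 0*1/4 = 1/8
  d_1[2] = 0*1/8 + 1*1/2 + 0*1/4 + 0*3/8 = 1/2
  d_1[3] = 0*1/8 + 1*1/8 + 0*3/8 + 0*1/4 = 1/8
  d_1[4] = 0*5/8 + 1*1/4 + 0*1/8 + 0*1/8 = 1/4
d_1 = (1=1/8, 2=1/2, 3=1/8, 4=1/4)
  d_2[1] = 1/8*1/8 + 1/2*1/8 + 1/8*1/4 + 1/4*1/4 = 11/64
  d_2[2] = 1/8*1/8 + 1/2*1/2 + 1/8*1/4 + 1/4*3/8 = 25/64
  d_2[3] = 1/8*1/8 + 1/2*1/8 + 1/8*3/8 + 1/4*1/4 = 3/16
  d_2[4] = 1/8*5/8 + 1/2*1/4 + 1/8*1/8 + 1/4*1/8 = 1/4
d_2 = (1=11/64, 2=25/64, 3=3/16, 4=1/4)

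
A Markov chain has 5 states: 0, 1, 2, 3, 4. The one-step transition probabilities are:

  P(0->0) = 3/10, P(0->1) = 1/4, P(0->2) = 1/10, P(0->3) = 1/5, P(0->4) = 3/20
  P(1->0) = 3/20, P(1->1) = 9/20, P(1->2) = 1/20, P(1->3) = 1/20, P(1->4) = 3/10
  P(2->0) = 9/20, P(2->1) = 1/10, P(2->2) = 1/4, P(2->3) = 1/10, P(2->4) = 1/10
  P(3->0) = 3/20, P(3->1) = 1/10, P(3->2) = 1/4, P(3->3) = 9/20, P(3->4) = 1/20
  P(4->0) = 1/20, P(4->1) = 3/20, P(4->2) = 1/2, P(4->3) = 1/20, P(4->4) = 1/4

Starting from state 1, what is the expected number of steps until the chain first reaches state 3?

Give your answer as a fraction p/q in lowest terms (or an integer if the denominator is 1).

Let h_i = expected steps to first reach 3 from state i.
Boundary: h_3 = 0.
First-step equations for the other states:
  h_0 = 1 + 3/10*h_0 + 1/4*h_1 + 1/10*h_2 + 1/5*h_3 + 3/20*h_4
  h_1 = 1 + 3/20*h_0 + 9/20*h_1 + 1/20*h_2 + 1/20*h_3 + 3/10*h_4
  h_2 = 1 + 9/20*h_0 + 1/10*h_1 + 1/4*h_2 + 1/10*h_3 + 1/10*h_4
  h_4 = 1 + 1/20*h_0 + 3/20*h_1 + 1/2*h_2 + 1/20*h_3 + 1/4*h_4

Substituting h_3 = 0 and rearranging gives the linear system (I - Q) h = 1:
  [7/10, -1/4, -1/10, -3/20] . (h_0, h_1, h_2, h_4) = 1
  [-3/20, 11/20, -1/20, -3/10] . (h_0, h_1, h_2, h_4) = 1
  [-9/20, -1/10, 3/4, -1/10] . (h_0, h_1, h_2, h_4) = 1
  [-1/20, -3/20, -1/2, 3/4] . (h_0, h_1, h_2, h_4) = 1

Solving yields:
  h_0 = 102920/11641
  h_1 = 125120/11641
  h_2 = 110060/11641
  h_4 = 120780/11641

Starting state is 1, so the expected hitting time is h_1 = 125120/11641.

Answer: 125120/11641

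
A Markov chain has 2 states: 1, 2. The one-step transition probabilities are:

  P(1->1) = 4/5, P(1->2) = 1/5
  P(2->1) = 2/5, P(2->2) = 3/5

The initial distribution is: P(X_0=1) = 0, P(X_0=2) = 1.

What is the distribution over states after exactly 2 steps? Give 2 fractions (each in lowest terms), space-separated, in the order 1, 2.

Answer: 14/25 11/25

Derivation:
Propagating the distribution step by step (d_{t+1} = d_t * P):
d_0 = (1=0, 2=1)
  d_1[1] = 0*4/5 + 1*2/5 = 2/5
  d_1[2] = 0*1/5 + 1*3/5 = 3/5
d_1 = (1=2/5, 2=3/5)
  d_2[1] = 2/5*4/5 + 3/5*2/5 = 14/25
  d_2[2] = 2/5*1/5 + 3/5*3/5 = 11/25
d_2 = (1=14/25, 2=11/25)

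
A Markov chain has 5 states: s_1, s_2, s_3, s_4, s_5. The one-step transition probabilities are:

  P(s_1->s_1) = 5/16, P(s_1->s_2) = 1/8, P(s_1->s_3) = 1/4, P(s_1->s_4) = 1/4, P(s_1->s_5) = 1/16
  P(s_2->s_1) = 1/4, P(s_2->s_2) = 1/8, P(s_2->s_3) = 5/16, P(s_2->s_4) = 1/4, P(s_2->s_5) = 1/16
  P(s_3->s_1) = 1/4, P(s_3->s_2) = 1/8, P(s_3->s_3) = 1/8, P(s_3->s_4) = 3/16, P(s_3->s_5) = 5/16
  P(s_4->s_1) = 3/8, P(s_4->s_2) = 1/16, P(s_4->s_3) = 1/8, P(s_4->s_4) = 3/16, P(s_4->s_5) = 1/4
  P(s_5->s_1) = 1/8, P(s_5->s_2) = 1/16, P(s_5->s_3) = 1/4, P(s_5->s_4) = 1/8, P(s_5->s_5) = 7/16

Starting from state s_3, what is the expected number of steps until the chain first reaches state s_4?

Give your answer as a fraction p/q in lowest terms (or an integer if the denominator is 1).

Let h_i = expected steps to first reach s_4 from state i.
Boundary: h_s_4 = 0.
First-step equations for the other states:
  h_s_1 = 1 + 5/16*h_s_1 + 1/8*h_s_2 + 1/4*h_s_3 + 1/4*h_s_4 + 1/16*h_s_5
  h_s_2 = 1 + 1/4*h_s_1 + 1/8*h_s_2 + 5/16*h_s_3 + 1/4*h_s_4 + 1/16*h_s_5
  h_s_3 = 1 + 1/4*h_s_1 + 1/8*h_s_2 + 1/8*h_s_3 + 3/16*h_s_4 + 5/16*h_s_5
  h_s_5 = 1 + 1/8*h_s_1 + 1/16*h_s_2 + 1/4*h_s_3 + 1/8*h_s_4 + 7/16*h_s_5

Substituting h_s_4 = 0 and rearranging gives the linear system (I - Q) h = 1:
  [11/16, -1/8, -1/4, -1/16] . (h_s_1, h_s_2, h_s_3, h_s_5) = 1
  [-1/4, 7/8, -5/16, -1/16] . (h_s_1, h_s_2, h_s_3, h_s_5) = 1
  [-1/4, -1/8, 7/8, -5/16] . (h_s_1, h_s_2, h_s_3, h_s_5) = 1
  [-1/8, -1/16, -1/4, 9/16] . (h_s_1, h_s_2, h_s_3, h_s_5) = 1

Solving yields:
  h_s_1 = 46144/9773
  h_s_2 = 46432/9773
  h_s_3 = 50752/9773
  h_s_5 = 55344/9773

Starting state is s_3, so the expected hitting time is h_s_3 = 50752/9773.

Answer: 50752/9773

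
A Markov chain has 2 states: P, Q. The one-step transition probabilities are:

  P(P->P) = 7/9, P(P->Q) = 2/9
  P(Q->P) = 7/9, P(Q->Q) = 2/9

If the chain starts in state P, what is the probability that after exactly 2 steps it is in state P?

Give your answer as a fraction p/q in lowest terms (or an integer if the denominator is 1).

Answer: 7/9

Derivation:
Computing P^2 by repeated multiplication:
P^1 =
  P: [7/9, 2/9]
  Q: [7/9, 2/9]
P^2 =
  P: [7/9, 2/9]
  Q: [7/9, 2/9]

(P^2)[P -> P] = 7/9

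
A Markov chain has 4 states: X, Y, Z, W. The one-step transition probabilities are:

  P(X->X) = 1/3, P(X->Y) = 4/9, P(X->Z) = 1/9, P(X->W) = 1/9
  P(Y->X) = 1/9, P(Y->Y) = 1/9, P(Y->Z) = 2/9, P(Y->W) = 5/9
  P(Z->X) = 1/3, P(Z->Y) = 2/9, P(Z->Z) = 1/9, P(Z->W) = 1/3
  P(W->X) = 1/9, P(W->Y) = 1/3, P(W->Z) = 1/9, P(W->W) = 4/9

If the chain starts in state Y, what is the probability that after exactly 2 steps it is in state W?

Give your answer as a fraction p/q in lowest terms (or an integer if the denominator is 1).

Computing P^2 by repeated multiplication:
P^1 =
  X: [1/3, 4/9, 1/9, 1/9]
  Y: [1/9, 1/9, 2/9, 5/9]
  Z: [1/3, 2/9, 1/9, 1/3]
  W: [1/9, 1/3, 1/9, 4/9]
P^2 =
  X: [17/81, 7/27, 13/81, 10/27]
  Y: [5/27, 8/27, 10/81, 32/81]
  Z: [17/81, 25/81, 11/81, 28/81]
  W: [13/81, 7/27, 4/27, 35/81]

(P^2)[Y -> W] = 32/81

Answer: 32/81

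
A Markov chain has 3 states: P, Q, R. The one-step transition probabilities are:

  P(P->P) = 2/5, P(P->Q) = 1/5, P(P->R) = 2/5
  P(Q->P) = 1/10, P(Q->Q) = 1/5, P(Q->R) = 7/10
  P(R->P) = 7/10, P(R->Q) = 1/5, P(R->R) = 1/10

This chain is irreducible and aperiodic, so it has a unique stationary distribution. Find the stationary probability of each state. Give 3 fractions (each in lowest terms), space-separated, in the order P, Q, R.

The stationary distribution satisfies pi = pi * P, i.e.:
  pi_P = 2/5*pi_P + 1/10*pi_Q + 7/10*pi_R
  pi_Q = 1/5*pi_P + 1/5*pi_Q + 1/5*pi_R
  pi_R = 2/5*pi_P + 7/10*pi_Q + 1/10*pi_R
with normalization: pi_P + pi_Q + pi_R = 1.

Using the first 2 balance equations plus normalization, the linear system A*pi = b is:
  [-3/5, 1/10, 7/10] . pi = 0
  [1/5, -4/5, 1/5] . pi = 0
  [1, 1, 1] . pi = 1

Solving yields:
  pi_P = 29/65
  pi_Q = 1/5
  pi_R = 23/65

Verification (pi * P):
  29/65*2/5 + 1/5*1/10 + 23/65*7/10 = 29/65 = pi_P  (ok)
  29/65*1/5 + 1/5*1/5 + 23/65*1/5 = 1/5 = pi_Q  (ok)
  29/65*2/5 + 1/5*7/10 + 23/65*1/10 = 23/65 = pi_R  (ok)

Answer: 29/65 1/5 23/65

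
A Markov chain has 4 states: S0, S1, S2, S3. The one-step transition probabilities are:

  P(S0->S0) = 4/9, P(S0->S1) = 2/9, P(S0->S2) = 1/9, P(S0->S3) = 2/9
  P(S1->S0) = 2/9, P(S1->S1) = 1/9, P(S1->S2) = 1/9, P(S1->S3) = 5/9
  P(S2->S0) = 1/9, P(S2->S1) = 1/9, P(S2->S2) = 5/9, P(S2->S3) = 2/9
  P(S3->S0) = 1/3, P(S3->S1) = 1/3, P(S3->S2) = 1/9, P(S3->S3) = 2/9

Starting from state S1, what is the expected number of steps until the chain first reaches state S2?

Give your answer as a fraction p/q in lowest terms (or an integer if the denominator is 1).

Answer: 9

Derivation:
Let h_i = expected steps to first reach S2 from state i.
Boundary: h_S2 = 0.
First-step equations for the other states:
  h_S0 = 1 + 4/9*h_S0 + 2/9*h_S1 + 1/9*h_S2 + 2/9*h_S3
  h_S1 = 1 + 2/9*h_S0 + 1/9*h_S1 + 1/9*h_S2 + 5/9*h_S3
  h_S3 = 1 + 1/3*h_S0 + 1/3*h_S1 + 1/9*h_S2 + 2/9*h_S3

Substituting h_S2 = 0 and rearranging gives the linear system (I - Q) h = 1:
  [5/9, -2/9, -2/9] . (h_S0, h_S1, h_S3) = 1
  [-2/9, 8/9, -5/9] . (h_S0, h_S1, h_S3) = 1
  [-1/3, -1/3, 7/9] . (h_S0, h_S1, h_S3) = 1

Solving yields:
  h_S0 = 9
  h_S1 = 9
  h_S3 = 9

Starting state is S1, so the expected hitting time is h_S1 = 9.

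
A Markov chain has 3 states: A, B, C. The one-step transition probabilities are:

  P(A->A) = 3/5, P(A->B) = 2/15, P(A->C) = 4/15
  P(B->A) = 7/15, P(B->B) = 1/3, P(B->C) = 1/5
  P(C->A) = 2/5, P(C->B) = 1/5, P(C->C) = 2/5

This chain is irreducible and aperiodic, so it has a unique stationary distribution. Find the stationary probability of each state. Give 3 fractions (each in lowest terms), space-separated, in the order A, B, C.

The stationary distribution satisfies pi = pi * P, i.e.:
  pi_A = 3/5*pi_A + 7/15*pi_B + 2/5*pi_C
  pi_B = 2/15*pi_A + 1/3*pi_B + 1/5*pi_C
  pi_C = 4/15*pi_A + 1/5*pi_B + 2/5*pi_C
with normalization: pi_A + pi_B + pi_C = 1.

Using the first 2 balance equations plus normalization, the linear system A*pi = b is:
  [-2/5, 7/15, 2/5] . pi = 0
  [2/15, -2/3, 1/5] . pi = 0
  [1, 1, 1] . pi = 1

Solving yields:
  pi_A = 81/157
  pi_B = 30/157
  pi_C = 46/157

Verification (pi * P):
  81/157*3/5 + 30/157*7/15 + 46/157*2/5 = 81/157 = pi_A  (ok)
  81/157*2/15 + 30/157*1/3 + 46/157*1/5 = 30/157 = pi_B  (ok)
  81/157*4/15 + 30/157*1/5 + 46/157*2/5 = 46/157 = pi_C  (ok)

Answer: 81/157 30/157 46/157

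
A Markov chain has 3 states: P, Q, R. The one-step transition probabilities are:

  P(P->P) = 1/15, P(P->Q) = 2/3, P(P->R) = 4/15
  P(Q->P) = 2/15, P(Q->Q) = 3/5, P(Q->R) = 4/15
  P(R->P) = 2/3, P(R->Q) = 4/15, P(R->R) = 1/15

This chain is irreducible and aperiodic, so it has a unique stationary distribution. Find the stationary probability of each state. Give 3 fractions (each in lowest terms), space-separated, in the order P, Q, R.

Answer: 17/72 13/24 2/9

Derivation:
The stationary distribution satisfies pi = pi * P, i.e.:
  pi_P = 1/15*pi_P + 2/15*pi_Q + 2/3*pi_R
  pi_Q = 2/3*pi_P + 3/5*pi_Q + 4/15*pi_R
  pi_R = 4/15*pi_P + 4/15*pi_Q + 1/15*pi_R
with normalization: pi_P + pi_Q + pi_R = 1.

Using the first 2 balance equations plus normalization, the linear system A*pi = b is:
  [-14/15, 2/15, 2/3] . pi = 0
  [2/3, -2/5, 4/15] . pi = 0
  [1, 1, 1] . pi = 1

Solving yields:
  pi_P = 17/72
  pi_Q = 13/24
  pi_R = 2/9

Verification (pi * P):
  17/72*1/15 + 13/24*2/15 + 2/9*2/3 = 17/72 = pi_P  (ok)
  17/72*2/3 + 13/24*3/5 + 2/9*4/15 = 13/24 = pi_Q  (ok)
  17/72*4/15 + 13/24*4/15 + 2/9*1/15 = 2/9 = pi_R  (ok)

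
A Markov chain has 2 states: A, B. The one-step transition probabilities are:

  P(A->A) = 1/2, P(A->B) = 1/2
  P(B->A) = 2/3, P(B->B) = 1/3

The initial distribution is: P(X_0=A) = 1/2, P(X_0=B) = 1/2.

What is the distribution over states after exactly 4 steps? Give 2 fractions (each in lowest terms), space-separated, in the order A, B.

Answer: 1481/2592 1111/2592

Derivation:
Propagating the distribution step by step (d_{t+1} = d_t * P):
d_0 = (A=1/2, B=1/2)
  d_1[A] = 1/2*1/2 + 1/2*2/3 = 7/12
  d_1[B] = 1/2*1/2 + 1/2*1/3 = 5/12
d_1 = (A=7/12, B=5/12)
  d_2[A] = 7/12*1/2 + 5/12*2/3 = 41/72
  d_2[B] = 7/12*1/2 + 5/12*1/3 = 31/72
d_2 = (A=41/72, B=31/72)
  d_3[A] = 41/72*1/2 + 31/72*2/3 = 247/432
  d_3[B] = 41/72*1/2 + 31/72*1/3 = 185/432
d_3 = (A=247/432, B=185/432)
  d_4[A] = 247/432*1/2 + 185/432*2/3 = 1481/2592
  d_4[B] = 247/432*1/2 + 185/432*1/3 = 1111/2592
d_4 = (A=1481/2592, B=1111/2592)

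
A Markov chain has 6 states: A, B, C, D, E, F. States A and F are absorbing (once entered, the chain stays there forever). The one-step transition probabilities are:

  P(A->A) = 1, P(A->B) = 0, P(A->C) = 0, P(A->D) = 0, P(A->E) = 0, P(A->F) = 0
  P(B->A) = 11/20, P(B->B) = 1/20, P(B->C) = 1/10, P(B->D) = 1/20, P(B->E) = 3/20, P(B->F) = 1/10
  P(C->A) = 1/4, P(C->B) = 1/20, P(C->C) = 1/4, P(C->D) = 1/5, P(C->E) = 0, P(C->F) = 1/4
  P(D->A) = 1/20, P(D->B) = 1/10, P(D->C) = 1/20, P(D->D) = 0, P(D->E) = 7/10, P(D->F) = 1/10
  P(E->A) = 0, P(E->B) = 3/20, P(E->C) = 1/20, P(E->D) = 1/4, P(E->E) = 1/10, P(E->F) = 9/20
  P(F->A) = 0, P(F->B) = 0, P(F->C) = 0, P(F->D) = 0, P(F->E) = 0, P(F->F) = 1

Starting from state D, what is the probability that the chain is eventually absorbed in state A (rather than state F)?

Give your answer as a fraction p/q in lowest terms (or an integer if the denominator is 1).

Let a_i = P(absorbed in A | start in state i).
Boundary conditions: a_A = 1, a_F = 0.
For each transient state i, a_i = sum_j P(i->j) * a_j:
  a_B = 11/20*a_A + 1/20*a_B + 1/10*a_C + 1/20*a_D + 3/20*a_E + 1/10*a_F
  a_C = 1/4*a_A + 1/20*a_B + 1/4*a_C + 1/5*a_D + 0*a_E + 1/4*a_F
  a_D = 1/20*a_A + 1/10*a_B + 1/20*a_C + 0*a_D + 7/10*a_E + 1/10*a_F
  a_E = 0*a_A + 3/20*a_B + 1/20*a_C + 1/4*a_D + 1/10*a_E + 9/20*a_F

Substituting a_A = 1 and a_F = 0, rearrange to (I - Q) a = r where r[i] = P(i -> A):
  [19/20, -1/10, -1/20, -3/20] . (a_B, a_C, a_D, a_E) = 11/20
  [-1/20, 3/4, -1/5, 0] . (a_B, a_C, a_D, a_E) = 1/4
  [-1/10, -1/20, 1, -7/10] . (a_B, a_C, a_D, a_E) = 1/20
  [-3/20, -1/20, -1/4, 9/10] . (a_B, a_C, a_D, a_E) = 0

Solving yields:
  a_B = 50528/74599
  a_C = 4871/10657
  a_D = 21983/74599
  a_E = 2346/10657

Starting state is D, so the absorption probability is a_D = 21983/74599.

Answer: 21983/74599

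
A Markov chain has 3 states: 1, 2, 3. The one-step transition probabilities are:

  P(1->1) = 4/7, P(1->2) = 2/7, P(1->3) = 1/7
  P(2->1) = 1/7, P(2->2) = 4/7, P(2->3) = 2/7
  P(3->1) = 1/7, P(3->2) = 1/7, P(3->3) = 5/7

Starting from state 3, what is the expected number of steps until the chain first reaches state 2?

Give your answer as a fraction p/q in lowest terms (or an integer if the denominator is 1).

Answer: 28/5

Derivation:
Let h_i = expected steps to first reach 2 from state i.
Boundary: h_2 = 0.
First-step equations for the other states:
  h_1 = 1 + 4/7*h_1 + 2/7*h_2 + 1/7*h_3
  h_3 = 1 + 1/7*h_1 + 1/7*h_2 + 5/7*h_3

Substituting h_2 = 0 and rearranging gives the linear system (I - Q) h = 1:
  [3/7, -1/7] . (h_1, h_3) = 1
  [-1/7, 2/7] . (h_1, h_3) = 1

Solving yields:
  h_1 = 21/5
  h_3 = 28/5

Starting state is 3, so the expected hitting time is h_3 = 28/5.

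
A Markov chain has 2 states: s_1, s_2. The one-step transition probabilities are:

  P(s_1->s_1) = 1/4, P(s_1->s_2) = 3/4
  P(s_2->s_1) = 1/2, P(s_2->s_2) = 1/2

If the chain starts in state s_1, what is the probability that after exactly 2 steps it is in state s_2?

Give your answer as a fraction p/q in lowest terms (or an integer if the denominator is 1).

Answer: 9/16

Derivation:
Computing P^2 by repeated multiplication:
P^1 =
  s_1: [1/4, 3/4]
  s_2: [1/2, 1/2]
P^2 =
  s_1: [7/16, 9/16]
  s_2: [3/8, 5/8]

(P^2)[s_1 -> s_2] = 9/16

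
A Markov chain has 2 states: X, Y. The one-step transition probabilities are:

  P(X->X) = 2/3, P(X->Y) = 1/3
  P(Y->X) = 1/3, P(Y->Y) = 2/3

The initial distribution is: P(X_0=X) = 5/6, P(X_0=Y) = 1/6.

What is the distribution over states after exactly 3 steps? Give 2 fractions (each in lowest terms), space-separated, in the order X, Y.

Propagating the distribution step by step (d_{t+1} = d_t * P):
d_0 = (X=5/6, Y=1/6)
  d_1[X] = 5/6*2/3 + 1/6*1/3 = 11/18
  d_1[Y] = 5/6*1/3 + 1/6*2/3 = 7/18
d_1 = (X=11/18, Y=7/18)
  d_2[X] = 11/18*2/3 + 7/18*1/3 = 29/54
  d_2[Y] = 11/18*1/3 + 7/18*2/3 = 25/54
d_2 = (X=29/54, Y=25/54)
  d_3[X] = 29/54*2/3 + 25/54*1/3 = 83/162
  d_3[Y] = 29/54*1/3 + 25/54*2/3 = 79/162
d_3 = (X=83/162, Y=79/162)

Answer: 83/162 79/162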